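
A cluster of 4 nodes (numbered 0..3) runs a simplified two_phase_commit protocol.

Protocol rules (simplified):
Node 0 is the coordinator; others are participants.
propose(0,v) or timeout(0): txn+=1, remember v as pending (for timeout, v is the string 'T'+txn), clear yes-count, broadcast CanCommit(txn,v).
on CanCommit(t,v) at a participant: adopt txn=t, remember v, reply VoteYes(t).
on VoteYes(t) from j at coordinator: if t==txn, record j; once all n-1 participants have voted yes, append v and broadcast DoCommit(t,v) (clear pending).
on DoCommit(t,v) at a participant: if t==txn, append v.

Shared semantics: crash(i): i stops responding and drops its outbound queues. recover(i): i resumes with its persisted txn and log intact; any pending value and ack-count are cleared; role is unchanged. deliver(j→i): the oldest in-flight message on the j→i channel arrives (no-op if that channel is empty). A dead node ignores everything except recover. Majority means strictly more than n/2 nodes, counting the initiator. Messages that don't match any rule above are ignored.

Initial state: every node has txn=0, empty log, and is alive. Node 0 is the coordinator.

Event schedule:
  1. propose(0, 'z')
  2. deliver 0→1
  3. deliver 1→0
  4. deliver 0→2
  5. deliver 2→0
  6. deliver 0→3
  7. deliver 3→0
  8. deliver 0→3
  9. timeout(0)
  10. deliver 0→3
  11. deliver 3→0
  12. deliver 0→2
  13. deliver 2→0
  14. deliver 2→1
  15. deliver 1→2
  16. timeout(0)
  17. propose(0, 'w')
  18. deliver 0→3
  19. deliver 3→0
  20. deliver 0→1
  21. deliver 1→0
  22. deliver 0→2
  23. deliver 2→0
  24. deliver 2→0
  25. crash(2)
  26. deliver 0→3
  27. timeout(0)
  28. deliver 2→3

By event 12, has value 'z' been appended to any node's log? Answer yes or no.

1. propose(0,'z'):  <0:coor t1 ->
2. deliver 0→1:  <1:part t1 ->
3. deliver 1→0:  nop
4. deliver 0→2:  <2:part t1 ->
5. deliver 2→0:  nop
6. deliver 0→3:  <3:part t1 ->
7. deliver 3→0:  <0:coor t1 z>
8. deliver 0→3:  <3:part t1 z>
9. timeout(0):  <0:coor t2 z>
10. deliver 0→3:  <3:part t2 z>
11. deliver 3→0:  nop
12. deliver 0→2:  <2:part t1 z>

yes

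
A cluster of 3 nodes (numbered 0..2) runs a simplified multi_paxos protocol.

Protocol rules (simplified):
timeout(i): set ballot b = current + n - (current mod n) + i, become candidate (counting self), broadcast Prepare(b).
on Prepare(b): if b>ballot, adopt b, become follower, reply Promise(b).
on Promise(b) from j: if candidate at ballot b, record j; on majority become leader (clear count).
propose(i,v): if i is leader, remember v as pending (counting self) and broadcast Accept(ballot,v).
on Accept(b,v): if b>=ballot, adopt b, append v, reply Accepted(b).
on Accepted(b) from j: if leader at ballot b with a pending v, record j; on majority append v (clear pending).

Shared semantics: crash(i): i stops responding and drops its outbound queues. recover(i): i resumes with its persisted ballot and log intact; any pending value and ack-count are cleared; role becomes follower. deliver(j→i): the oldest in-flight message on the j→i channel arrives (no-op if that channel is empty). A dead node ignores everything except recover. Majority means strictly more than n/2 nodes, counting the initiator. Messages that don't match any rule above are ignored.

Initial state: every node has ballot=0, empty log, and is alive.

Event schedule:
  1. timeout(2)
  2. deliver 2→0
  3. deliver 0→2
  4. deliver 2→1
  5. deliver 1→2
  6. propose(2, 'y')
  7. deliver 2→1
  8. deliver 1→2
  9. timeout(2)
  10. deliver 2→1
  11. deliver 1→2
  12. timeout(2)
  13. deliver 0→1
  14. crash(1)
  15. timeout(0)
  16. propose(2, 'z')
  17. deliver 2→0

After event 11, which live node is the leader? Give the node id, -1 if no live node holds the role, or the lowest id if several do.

[1] timeout(2) → N2(cand b5 [-])
[2] deliver 2→0 → N0(foll b5 [-])
[3] deliver 0→2 → N2(lead b5 [-])
[4] deliver 2→1 → N1(foll b5 [-])
[5] deliver 1→2 → ∅
[6] propose(2,'y') → ∅
[7] deliver 2→1 → N1(foll b5 [y])
[8] deliver 1→2 → N2(lead b5 [y])
[9] timeout(2) → N2(cand b8 [y])
[10] deliver 2→1 → N1(foll b8 [y])
[11] deliver 1→2 → N2(lead b8 [y])

2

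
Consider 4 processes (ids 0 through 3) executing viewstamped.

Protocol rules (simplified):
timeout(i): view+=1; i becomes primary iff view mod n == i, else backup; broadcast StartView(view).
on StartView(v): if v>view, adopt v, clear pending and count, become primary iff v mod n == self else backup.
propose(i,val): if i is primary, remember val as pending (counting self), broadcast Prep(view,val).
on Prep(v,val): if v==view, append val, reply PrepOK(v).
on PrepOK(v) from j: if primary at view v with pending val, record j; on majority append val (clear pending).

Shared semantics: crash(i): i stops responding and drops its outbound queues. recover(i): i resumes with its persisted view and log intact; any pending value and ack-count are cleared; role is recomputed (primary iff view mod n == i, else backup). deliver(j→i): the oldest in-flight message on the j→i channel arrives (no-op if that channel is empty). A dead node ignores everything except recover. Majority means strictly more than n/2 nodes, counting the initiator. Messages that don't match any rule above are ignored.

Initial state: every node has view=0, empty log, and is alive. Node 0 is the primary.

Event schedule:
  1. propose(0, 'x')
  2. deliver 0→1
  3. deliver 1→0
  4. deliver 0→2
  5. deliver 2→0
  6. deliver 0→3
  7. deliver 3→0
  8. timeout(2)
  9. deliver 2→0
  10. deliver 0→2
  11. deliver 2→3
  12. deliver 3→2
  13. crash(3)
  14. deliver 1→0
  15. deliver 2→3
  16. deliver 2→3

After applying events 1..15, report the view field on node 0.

1

step 1 propose(0,'x'): —
step 2 deliver 0→1: 1={back,v=0,log=x}
step 3 deliver 1→0: —
step 4 deliver 0→2: 2={back,v=0,log=x}
step 5 deliver 2→0: 0={prim,v=0,log=x}
step 6 deliver 0→3: 3={back,v=0,log=x}
step 7 deliver 3→0: —
step 8 timeout(2): 2={back,v=1,log=x}
step 9 deliver 2→0: 0={back,v=1,log=x}
step 10 deliver 0→2: —
step 11 deliver 2→3: 3={back,v=1,log=x}
step 12 deliver 3→2: —
step 13 crash(3): 3={✗back,v=1,log=x}
step 14 deliver 1→0: —
step 15 deliver 2→3: —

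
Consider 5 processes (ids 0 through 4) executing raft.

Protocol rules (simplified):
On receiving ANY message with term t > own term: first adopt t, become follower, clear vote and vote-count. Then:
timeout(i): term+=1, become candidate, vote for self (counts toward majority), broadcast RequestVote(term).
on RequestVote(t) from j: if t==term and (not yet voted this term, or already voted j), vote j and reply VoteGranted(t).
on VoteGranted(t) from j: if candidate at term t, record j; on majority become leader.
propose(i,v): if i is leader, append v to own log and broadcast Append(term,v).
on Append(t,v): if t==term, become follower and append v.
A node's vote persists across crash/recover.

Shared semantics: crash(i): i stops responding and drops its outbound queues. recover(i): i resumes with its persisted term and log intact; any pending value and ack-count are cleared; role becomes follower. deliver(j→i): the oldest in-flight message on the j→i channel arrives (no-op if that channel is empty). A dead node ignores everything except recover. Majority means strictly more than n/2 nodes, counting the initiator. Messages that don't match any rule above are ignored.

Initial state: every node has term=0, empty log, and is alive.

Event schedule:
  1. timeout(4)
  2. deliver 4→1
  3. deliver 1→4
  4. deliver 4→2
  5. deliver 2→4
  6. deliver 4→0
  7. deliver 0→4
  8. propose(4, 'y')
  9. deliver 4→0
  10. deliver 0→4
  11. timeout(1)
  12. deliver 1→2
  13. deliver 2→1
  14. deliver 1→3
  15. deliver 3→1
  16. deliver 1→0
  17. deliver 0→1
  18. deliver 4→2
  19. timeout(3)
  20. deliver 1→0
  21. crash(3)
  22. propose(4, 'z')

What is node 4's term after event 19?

[1] timeout(4) → N4(cand t1 [-])
[2] deliver 4→1 → N1(foll t1 [-])
[3] deliver 1→4 → ∅
[4] deliver 4→2 → N2(foll t1 [-])
[5] deliver 2→4 → N4(lead t1 [-])
[6] deliver 4→0 → N0(foll t1 [-])
[7] deliver 0→4 → ∅
[8] propose(4,'y') → N4(lead t1 [y])
[9] deliver 4→0 → N0(foll t1 [y])
[10] deliver 0→4 → ∅
[11] timeout(1) → N1(cand t2 [-])
[12] deliver 1→2 → N2(foll t2 [-])
[13] deliver 2→1 → ∅
[14] deliver 1→3 → N3(foll t2 [-])
[15] deliver 3→1 → N1(lead t2 [-])
[16] deliver 1→0 → N0(foll t2 [y])
[17] deliver 0→1 → ∅
[18] deliver 4→2 → ∅
[19] timeout(3) → N3(cand t3 [-])

1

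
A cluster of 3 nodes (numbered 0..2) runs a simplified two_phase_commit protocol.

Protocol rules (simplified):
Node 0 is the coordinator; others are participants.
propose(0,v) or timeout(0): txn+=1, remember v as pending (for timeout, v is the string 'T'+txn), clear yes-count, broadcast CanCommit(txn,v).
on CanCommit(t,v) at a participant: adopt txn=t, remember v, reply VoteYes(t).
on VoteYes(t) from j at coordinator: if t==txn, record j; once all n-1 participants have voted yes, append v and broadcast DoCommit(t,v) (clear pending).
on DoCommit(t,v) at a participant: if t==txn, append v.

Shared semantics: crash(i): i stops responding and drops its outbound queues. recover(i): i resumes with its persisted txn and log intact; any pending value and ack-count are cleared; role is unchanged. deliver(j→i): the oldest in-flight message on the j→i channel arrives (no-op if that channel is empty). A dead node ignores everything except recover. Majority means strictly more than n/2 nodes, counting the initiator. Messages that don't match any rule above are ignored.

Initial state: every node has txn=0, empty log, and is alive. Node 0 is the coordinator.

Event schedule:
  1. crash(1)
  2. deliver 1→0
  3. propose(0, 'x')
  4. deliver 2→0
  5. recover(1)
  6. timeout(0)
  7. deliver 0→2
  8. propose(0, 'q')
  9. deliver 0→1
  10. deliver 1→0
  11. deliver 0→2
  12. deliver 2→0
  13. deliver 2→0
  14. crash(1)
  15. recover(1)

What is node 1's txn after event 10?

1. crash(1):  <1:✗part t0 ->
2. deliver 1→0:  nop
3. propose(0,'x'):  <0:coor t1 ->
4. deliver 2→0:  nop
5. recover(1):  <1:part t0 ->
6. timeout(0):  <0:coor t2 ->
7. deliver 0→2:  <2:part t1 ->
8. propose(0,'q'):  <0:coor t3 ->
9. deliver 0→1:  <1:part t1 ->
10. deliver 1→0:  nop

1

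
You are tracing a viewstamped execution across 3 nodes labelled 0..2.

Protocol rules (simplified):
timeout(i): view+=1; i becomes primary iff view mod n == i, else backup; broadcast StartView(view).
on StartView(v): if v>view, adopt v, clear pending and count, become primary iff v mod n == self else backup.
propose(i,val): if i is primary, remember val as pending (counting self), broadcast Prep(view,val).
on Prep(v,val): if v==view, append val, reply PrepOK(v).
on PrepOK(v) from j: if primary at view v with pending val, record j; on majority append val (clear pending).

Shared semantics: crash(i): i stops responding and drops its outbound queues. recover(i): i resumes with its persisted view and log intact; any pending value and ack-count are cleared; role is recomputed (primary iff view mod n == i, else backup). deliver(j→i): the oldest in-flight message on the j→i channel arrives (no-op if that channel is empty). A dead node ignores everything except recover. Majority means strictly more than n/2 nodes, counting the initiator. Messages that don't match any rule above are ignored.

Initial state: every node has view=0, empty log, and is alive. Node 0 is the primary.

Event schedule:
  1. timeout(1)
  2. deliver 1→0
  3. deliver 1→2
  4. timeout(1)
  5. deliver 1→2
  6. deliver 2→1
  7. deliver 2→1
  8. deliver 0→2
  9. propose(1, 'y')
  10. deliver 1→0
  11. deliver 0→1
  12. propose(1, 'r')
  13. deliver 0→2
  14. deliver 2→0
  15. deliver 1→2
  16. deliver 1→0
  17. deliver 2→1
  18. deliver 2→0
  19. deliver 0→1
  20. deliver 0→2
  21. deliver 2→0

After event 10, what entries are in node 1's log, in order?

empty

[1] timeout(1) → N1(prim v1 [-])
[2] deliver 1→0 → N0(back v1 [-])
[3] deliver 1→2 → N2(back v1 [-])
[4] timeout(1) → N1(back v2 [-])
[5] deliver 1→2 → N2(prim v2 [-])
[6] deliver 2→1 → ∅
[7] deliver 2→1 → ∅
[8] deliver 0→2 → ∅
[9] propose(1,'y') → ∅
[10] deliver 1→0 → N0(back v2 [-])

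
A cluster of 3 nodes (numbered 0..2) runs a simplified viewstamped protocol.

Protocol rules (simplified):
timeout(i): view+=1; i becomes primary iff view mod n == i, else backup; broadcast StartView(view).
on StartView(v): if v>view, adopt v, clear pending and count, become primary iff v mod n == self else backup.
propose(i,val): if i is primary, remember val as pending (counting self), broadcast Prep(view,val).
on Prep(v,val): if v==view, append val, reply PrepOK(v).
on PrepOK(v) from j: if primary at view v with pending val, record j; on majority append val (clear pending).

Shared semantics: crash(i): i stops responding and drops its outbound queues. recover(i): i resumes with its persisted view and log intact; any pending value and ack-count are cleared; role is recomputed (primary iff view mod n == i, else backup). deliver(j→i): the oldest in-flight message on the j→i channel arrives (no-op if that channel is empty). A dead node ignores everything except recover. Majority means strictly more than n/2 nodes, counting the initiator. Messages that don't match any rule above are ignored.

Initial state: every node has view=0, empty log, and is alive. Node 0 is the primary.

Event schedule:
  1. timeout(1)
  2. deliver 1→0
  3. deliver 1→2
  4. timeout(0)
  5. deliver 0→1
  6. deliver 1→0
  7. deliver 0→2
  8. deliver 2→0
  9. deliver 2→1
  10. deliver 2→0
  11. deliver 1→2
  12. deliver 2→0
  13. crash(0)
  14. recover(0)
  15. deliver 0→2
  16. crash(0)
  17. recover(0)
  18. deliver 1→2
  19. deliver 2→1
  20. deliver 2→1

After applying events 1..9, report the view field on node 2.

e1 timeout(1): 1[prim,v=1,-]
e2 deliver 1→0: 0[back,v=1,-]
e3 deliver 1→2: 2[back,v=1,-]
e4 timeout(0): 0[back,v=2,-]
e5 deliver 0→1: 1[back,v=2,-]
e6 deliver 1→0: ·
e7 deliver 0→2: 2[prim,v=2,-]
e8 deliver 2→0: ·
e9 deliver 2→1: ·

2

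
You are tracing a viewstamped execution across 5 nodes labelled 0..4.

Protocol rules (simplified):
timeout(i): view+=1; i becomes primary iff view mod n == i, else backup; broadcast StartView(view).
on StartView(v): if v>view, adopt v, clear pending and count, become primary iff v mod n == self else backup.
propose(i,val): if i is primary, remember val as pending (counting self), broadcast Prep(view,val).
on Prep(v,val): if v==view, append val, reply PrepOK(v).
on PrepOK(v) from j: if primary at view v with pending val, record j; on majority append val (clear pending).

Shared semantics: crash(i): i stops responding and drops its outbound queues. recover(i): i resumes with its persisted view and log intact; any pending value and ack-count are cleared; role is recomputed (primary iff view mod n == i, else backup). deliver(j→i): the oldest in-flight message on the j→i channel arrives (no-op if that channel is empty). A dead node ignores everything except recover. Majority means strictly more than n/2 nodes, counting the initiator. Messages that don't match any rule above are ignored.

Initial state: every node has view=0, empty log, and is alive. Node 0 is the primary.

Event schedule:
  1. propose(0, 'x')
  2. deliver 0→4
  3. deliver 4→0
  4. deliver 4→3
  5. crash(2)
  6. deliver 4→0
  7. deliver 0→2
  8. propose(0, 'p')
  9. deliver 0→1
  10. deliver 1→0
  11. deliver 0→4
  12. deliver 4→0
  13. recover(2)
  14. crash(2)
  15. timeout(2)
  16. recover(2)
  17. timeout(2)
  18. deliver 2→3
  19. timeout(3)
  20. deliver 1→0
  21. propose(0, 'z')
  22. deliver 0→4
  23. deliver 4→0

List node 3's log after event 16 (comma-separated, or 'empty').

empty

1. propose(0,'x'):  nop
2. deliver 0→4:  <4:back v0 x>
3. deliver 4→0:  nop
4. deliver 4→3:  nop
5. crash(2):  <2:✗back v0 ->
6. deliver 4→0:  nop
7. deliver 0→2:  nop
8. propose(0,'p'):  nop
9. deliver 0→1:  <1:back v0 x>
10. deliver 1→0:  nop
11. deliver 0→4:  <4:back v0 x,p>
12. deliver 4→0:  <0:prim v0 p>
13. recover(2):  <2:back v0 ->
14. crash(2):  <2:✗back v0 ->
15. timeout(2):  nop
16. recover(2):  <2:back v0 ->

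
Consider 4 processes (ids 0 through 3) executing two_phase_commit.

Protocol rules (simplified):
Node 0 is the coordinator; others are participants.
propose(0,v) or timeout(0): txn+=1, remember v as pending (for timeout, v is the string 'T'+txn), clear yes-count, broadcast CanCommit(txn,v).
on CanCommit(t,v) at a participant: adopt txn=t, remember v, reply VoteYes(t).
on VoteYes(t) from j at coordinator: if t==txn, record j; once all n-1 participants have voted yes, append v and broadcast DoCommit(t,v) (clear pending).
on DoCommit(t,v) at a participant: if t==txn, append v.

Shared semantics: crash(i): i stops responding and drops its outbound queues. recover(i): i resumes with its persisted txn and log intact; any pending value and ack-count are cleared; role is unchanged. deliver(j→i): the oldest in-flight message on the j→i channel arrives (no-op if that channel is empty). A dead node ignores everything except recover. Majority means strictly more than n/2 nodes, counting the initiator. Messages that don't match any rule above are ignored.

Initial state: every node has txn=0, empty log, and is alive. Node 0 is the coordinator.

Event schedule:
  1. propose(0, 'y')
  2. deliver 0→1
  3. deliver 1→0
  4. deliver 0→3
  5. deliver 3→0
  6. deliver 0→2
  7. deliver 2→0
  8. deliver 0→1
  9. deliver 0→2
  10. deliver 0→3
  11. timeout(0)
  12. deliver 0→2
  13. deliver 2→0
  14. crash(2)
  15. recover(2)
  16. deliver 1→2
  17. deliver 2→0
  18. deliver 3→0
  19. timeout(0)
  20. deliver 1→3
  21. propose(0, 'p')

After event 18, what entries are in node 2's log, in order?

e1 propose(0,'y'): 0[coor,t=1,-]
e2 deliver 0→1: 1[part,t=1,-]
e3 deliver 1→0: ·
e4 deliver 0→3: 3[part,t=1,-]
e5 deliver 3→0: ·
e6 deliver 0→2: 2[part,t=1,-]
e7 deliver 2→0: 0[coor,t=1,y]
e8 deliver 0→1: 1[part,t=1,y]
e9 deliver 0→2: 2[part,t=1,y]
e10 deliver 0→3: 3[part,t=1,y]
e11 timeout(0): 0[coor,t=2,y]
e12 deliver 0→2: 2[part,t=2,y]
e13 deliver 2→0: ·
e14 crash(2): 2[✗part,t=2,y]
e15 recover(2): 2[part,t=2,y]
e16 deliver 1→2: ·
e17 deliver 2→0: ·
e18 deliver 3→0: ·

y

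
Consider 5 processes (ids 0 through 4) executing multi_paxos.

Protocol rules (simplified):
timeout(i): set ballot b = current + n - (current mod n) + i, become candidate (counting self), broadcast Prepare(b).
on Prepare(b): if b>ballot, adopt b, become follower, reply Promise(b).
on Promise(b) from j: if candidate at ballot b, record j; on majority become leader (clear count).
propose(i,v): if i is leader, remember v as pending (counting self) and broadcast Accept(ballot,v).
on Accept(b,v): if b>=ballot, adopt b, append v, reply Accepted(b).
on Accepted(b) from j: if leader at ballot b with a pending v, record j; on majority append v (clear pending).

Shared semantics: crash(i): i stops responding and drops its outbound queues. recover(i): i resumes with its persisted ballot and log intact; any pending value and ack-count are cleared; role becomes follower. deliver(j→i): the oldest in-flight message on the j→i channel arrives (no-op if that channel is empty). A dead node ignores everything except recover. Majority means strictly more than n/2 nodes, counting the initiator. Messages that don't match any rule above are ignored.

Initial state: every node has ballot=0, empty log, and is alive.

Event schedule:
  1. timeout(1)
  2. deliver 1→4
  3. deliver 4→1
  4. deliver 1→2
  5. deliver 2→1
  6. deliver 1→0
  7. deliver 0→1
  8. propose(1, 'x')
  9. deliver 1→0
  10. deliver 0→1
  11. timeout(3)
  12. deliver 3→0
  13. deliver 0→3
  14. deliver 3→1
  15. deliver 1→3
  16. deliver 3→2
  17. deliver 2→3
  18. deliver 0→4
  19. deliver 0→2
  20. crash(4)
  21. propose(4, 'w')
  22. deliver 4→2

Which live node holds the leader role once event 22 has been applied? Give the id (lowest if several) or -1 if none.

3

step 1 timeout(1): 1={cand,b=6,log=-}
step 2 deliver 1→4: 4={foll,b=6,log=-}
step 3 deliver 4→1: —
step 4 deliver 1→2: 2={foll,b=6,log=-}
step 5 deliver 2→1: 1={lead,b=6,log=-}
step 6 deliver 1→0: 0={foll,b=6,log=-}
step 7 deliver 0→1: —
step 8 propose(1,'x'): —
step 9 deliver 1→0: 0={foll,b=6,log=x}
step 10 deliver 0→1: —
step 11 timeout(3): 3={cand,b=8,log=-}
step 12 deliver 3→0: 0={foll,b=8,log=x}
step 13 deliver 0→3: —
step 14 deliver 3→1: 1={foll,b=8,log=-}
step 15 deliver 1→3: —
step 16 deliver 3→2: 2={foll,b=8,log=-}
step 17 deliver 2→3: 3={lead,b=8,log=-}
step 18 deliver 0→4: —
step 19 deliver 0→2: —
step 20 crash(4): 4={✗foll,b=6,log=-}
step 21 propose(4,'w'): —
step 22 deliver 4→2: —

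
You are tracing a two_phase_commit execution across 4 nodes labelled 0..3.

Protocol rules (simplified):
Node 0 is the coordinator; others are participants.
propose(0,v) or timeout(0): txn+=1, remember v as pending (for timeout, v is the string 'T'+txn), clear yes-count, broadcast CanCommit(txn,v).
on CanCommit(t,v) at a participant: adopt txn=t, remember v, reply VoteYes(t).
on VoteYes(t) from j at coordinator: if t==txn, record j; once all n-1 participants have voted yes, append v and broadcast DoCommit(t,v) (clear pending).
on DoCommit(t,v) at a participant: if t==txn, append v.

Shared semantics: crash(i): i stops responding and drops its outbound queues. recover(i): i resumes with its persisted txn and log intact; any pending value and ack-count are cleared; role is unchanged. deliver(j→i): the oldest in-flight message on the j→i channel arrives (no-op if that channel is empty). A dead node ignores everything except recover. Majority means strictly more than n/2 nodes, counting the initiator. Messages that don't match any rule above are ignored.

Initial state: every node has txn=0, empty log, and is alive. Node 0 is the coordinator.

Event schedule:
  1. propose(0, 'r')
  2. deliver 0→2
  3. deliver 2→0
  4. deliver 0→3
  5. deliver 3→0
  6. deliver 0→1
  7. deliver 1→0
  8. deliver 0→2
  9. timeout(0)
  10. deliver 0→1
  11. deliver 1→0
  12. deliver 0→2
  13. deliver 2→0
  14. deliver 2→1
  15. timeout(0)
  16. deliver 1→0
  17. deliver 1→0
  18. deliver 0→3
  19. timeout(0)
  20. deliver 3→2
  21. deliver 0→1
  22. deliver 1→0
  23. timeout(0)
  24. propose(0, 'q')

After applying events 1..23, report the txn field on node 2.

after 1 — propose(0,'r'): n0:coor/t1/[-]
after 2 — deliver 0→2: n2:part/t1/[-]
after 3 — deliver 2→0: ·
after 4 — deliver 0→3: n3:part/t1/[-]
after 5 — deliver 3→0: ·
after 6 — deliver 0→1: n1:part/t1/[-]
after 7 — deliver 1→0: n0:coor/t1/[r]
after 8 — deliver 0→2: n2:part/t1/[r]
after 9 — timeout(0): n0:coor/t2/[r]
after 10 — deliver 0→1: n1:part/t1/[r]
after 11 — deliver 1→0: ·
after 12 — deliver 0→2: n2:part/t2/[r]
after 13 — deliver 2→0: ·
after 14 — deliver 2→1: ·
after 15 — timeout(0): n0:coor/t3/[r]
after 16 — deliver 1→0: ·
after 17 — deliver 1→0: ·
after 18 — deliver 0→3: n3:part/t1/[r]
after 19 — timeout(0): n0:coor/t4/[r]
after 20 — deliver 3→2: ·
after 21 — deliver 0→1: n1:part/t2/[r]
after 22 — deliver 1→0: ·
after 23 — timeout(0): n0:coor/t5/[r]

2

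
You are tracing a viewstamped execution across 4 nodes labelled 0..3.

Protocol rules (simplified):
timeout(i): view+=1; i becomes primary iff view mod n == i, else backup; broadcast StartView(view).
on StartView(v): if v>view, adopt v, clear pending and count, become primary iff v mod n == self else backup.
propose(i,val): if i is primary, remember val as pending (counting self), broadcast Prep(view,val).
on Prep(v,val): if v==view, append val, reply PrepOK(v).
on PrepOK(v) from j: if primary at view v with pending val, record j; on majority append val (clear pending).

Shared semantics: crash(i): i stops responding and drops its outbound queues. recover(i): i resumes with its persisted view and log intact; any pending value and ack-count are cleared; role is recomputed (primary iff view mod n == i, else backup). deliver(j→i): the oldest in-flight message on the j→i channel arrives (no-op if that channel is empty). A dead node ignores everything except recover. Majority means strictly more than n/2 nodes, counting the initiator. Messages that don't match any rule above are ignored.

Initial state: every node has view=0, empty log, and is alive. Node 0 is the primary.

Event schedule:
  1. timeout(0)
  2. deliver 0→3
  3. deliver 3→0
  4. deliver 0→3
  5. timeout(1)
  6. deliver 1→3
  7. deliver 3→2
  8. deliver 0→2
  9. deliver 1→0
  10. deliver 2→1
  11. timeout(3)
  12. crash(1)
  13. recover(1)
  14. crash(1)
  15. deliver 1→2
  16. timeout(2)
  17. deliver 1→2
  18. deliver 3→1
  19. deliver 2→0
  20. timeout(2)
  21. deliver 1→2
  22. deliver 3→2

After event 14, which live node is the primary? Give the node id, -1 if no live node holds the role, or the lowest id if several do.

-1

1. timeout(0):  <0:back v1 ->
2. deliver 0→3:  <3:back v1 ->
3. deliver 3→0:  nop
4. deliver 0→3:  nop
5. timeout(1):  <1:prim v1 ->
6. deliver 1→3:  nop
7. deliver 3→2:  nop
8. deliver 0→2:  <2:back v1 ->
9. deliver 1→0:  nop
10. deliver 2→1:  nop
11. timeout(3):  <3:back v2 ->
12. crash(1):  <1:✗prim v1 ->
13. recover(1):  <1:prim v1 ->
14. crash(1):  <1:✗prim v1 ->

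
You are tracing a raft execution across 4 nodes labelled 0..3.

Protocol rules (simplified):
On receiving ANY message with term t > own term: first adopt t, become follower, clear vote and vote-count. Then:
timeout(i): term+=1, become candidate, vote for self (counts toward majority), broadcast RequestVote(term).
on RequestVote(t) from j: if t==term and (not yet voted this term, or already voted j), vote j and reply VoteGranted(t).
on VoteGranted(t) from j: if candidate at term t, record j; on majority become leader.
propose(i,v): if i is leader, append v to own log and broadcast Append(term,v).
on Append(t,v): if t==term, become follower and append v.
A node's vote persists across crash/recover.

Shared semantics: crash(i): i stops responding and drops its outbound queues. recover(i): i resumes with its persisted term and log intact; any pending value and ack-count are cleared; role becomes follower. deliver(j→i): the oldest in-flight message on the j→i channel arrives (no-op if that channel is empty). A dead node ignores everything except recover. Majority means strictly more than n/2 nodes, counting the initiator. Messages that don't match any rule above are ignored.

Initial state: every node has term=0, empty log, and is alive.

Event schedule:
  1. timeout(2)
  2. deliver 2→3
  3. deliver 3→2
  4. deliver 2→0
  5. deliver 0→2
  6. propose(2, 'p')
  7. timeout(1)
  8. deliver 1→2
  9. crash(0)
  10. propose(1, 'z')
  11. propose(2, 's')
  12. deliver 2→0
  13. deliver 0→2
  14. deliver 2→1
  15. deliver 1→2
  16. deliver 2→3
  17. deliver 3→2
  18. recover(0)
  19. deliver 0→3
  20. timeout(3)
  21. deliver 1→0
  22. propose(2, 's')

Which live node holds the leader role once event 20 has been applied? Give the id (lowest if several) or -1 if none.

2

1. timeout(2):  <2:cand t1 ->
2. deliver 2→3:  <3:foll t1 ->
3. deliver 3→2:  nop
4. deliver 2→0:  <0:foll t1 ->
5. deliver 0→2:  <2:lead t1 ->
6. propose(2,'p'):  <2:lead t1 p>
7. timeout(1):  <1:cand t1 ->
8. deliver 1→2:  nop
9. crash(0):  <0:✗foll t1 ->
10. propose(1,'z'):  nop
11. propose(2,'s'):  <2:lead t1 p,s>
12. deliver 2→0:  nop
13. deliver 0→2:  nop
14. deliver 2→1:  nop
15. deliver 1→2:  nop
16. deliver 2→3:  <3:foll t1 p>
17. deliver 3→2:  nop
18. recover(0):  <0:foll t1 ->
19. deliver 0→3:  nop
20. timeout(3):  <3:cand t2 p>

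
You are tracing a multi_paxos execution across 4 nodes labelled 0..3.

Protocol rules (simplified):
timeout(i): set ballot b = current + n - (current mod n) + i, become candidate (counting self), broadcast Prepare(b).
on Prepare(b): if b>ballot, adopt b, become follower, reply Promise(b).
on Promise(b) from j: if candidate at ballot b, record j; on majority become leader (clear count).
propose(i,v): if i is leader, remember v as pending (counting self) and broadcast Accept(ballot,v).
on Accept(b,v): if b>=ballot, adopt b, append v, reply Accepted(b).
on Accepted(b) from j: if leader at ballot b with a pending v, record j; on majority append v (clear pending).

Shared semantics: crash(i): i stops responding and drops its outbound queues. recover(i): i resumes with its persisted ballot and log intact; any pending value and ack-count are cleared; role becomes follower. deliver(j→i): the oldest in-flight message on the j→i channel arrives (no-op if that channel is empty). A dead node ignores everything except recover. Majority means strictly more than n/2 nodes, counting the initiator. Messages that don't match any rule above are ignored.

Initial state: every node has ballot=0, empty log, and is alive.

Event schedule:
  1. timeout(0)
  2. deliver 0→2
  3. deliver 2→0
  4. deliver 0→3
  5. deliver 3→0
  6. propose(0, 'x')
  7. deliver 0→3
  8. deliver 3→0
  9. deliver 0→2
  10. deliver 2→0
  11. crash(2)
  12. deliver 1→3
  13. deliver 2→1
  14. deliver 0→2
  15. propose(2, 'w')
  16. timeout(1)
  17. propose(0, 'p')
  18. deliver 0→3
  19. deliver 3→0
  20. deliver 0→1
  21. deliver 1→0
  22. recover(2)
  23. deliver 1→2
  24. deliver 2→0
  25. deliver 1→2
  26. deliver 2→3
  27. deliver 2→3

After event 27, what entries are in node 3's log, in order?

[1] timeout(0) → N0(cand b4 [-])
[2] deliver 0→2 → N2(foll b4 [-])
[3] deliver 2→0 → ∅
[4] deliver 0→3 → N3(foll b4 [-])
[5] deliver 3→0 → N0(lead b4 [-])
[6] propose(0,'x') → ∅
[7] deliver 0→3 → N3(foll b4 [x])
[8] deliver 3→0 → ∅
[9] deliver 0→2 → N2(foll b4 [x])
[10] deliver 2→0 → N0(lead b4 [x])
[11] crash(2) → N2(✗foll b4 [x])
[12] deliver 1→3 → ∅
[13] deliver 2→1 → ∅
[14] deliver 0→2 → ∅
[15] propose(2,'w') → ∅
[16] timeout(1) → N1(cand b5 [-])
[17] propose(0,'p') → ∅
[18] deliver 0→3 → N3(foll b4 [x,p])
[19] deliver 3→0 → ∅
[20] deliver 0→1 → ∅
[21] deliver 1→0 → N0(foll b5 [x])
[22] recover(2) → N2(foll b4 [x])
[23] deliver 1→2 → N2(foll b5 [x])
[24] deliver 2→0 → ∅
[25] deliver 1→2 → ∅
[26] deliver 2→3 → ∅
[27] deliver 2→3 → ∅

x,p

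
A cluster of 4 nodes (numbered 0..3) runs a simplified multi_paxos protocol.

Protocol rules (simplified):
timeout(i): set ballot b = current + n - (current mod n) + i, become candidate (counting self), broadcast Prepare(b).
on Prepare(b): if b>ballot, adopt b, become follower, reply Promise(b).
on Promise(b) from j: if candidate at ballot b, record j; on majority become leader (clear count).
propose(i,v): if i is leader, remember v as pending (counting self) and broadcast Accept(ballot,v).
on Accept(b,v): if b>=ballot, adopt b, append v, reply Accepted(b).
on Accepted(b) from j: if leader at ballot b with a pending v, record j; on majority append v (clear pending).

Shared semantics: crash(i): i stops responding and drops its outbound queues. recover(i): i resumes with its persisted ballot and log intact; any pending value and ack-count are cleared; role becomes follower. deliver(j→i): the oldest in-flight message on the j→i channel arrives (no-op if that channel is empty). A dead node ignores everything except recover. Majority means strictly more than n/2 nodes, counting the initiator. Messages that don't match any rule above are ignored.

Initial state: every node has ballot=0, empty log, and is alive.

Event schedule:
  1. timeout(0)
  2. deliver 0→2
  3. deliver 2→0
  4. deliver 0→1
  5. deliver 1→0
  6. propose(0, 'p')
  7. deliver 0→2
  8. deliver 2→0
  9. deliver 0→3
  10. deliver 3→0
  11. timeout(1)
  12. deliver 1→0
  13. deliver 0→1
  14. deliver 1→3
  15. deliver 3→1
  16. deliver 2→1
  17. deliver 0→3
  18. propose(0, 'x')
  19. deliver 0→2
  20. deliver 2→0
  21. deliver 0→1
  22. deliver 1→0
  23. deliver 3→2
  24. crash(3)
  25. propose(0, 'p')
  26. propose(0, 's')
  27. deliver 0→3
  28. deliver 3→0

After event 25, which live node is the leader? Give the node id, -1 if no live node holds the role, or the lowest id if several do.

e1 timeout(0): 0[cand,b=4,-]
e2 deliver 0→2: 2[foll,b=4,-]
e3 deliver 2→0: ·
e4 deliver 0→1: 1[foll,b=4,-]
e5 deliver 1→0: 0[lead,b=4,-]
e6 propose(0,'p'): ·
e7 deliver 0→2: 2[foll,b=4,p]
e8 deliver 2→0: ·
e9 deliver 0→3: 3[foll,b=4,-]
e10 deliver 3→0: ·
e11 timeout(1): 1[cand,b=9,-]
e12 deliver 1→0: 0[foll,b=9,-]
e13 deliver 0→1: ·
e14 deliver 1→3: 3[foll,b=9,-]
e15 deliver 3→1: ·
e16 deliver 2→1: ·
e17 deliver 0→3: ·
e18 propose(0,'x'): ·
e19 deliver 0→2: ·
e20 deliver 2→0: ·
e21 deliver 0→1: 1[lead,b=9,-]
e22 deliver 1→0: ·
e23 deliver 3→2: ·
e24 crash(3): 3[✗foll,b=9,-]
e25 propose(0,'p'): ·

1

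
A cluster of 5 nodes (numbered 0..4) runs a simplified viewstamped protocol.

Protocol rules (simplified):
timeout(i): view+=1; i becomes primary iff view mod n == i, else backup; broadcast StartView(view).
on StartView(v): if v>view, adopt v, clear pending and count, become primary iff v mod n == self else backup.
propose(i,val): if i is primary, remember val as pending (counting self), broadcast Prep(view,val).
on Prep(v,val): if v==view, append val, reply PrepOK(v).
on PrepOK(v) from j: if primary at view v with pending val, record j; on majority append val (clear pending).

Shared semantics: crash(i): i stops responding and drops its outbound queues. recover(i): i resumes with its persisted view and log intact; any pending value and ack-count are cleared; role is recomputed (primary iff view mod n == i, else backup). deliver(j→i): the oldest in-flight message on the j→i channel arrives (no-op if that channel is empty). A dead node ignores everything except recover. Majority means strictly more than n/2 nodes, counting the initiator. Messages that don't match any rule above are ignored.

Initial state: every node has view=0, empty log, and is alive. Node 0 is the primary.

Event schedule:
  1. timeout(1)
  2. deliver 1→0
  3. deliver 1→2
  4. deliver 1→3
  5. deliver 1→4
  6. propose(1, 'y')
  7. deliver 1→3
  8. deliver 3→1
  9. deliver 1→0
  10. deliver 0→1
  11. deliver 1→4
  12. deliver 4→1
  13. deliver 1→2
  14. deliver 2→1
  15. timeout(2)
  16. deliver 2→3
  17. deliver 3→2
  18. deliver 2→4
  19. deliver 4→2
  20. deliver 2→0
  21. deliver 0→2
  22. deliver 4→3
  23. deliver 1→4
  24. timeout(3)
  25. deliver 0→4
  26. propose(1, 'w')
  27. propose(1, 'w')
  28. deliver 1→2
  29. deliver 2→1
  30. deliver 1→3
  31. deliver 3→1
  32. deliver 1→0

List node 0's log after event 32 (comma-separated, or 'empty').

y

[1] timeout(1) → N1(prim v1 [-])
[2] deliver 1→0 → N0(back v1 [-])
[3] deliver 1→2 → N2(back v1 [-])
[4] deliver 1→3 → N3(back v1 [-])
[5] deliver 1→4 → N4(back v1 [-])
[6] propose(1,'y') → ∅
[7] deliver 1→3 → N3(back v1 [y])
[8] deliver 3→1 → ∅
[9] deliver 1→0 → N0(back v1 [y])
[10] deliver 0→1 → N1(prim v1 [y])
[11] deliver 1→4 → N4(back v1 [y])
[12] deliver 4→1 → ∅
[13] deliver 1→2 → N2(back v1 [y])
[14] deliver 2→1 → ∅
[15] timeout(2) → N2(prim v2 [y])
[16] deliver 2→3 → N3(back v2 [y])
[17] deliver 3→2 → ∅
[18] deliver 2→4 → N4(back v2 [y])
[19] deliver 4→2 → ∅
[20] deliver 2→0 → N0(back v2 [y])
[21] deliver 0→2 → ∅
[22] deliver 4→3 → ∅
[23] deliver 1→4 → ∅
[24] timeout(3) → N3(prim v3 [y])
[25] deliver 0→4 → ∅
[26] propose(1,'w') → ∅
[27] propose(1,'w') → ∅
[28] deliver 1→2 → ∅
[29] deliver 2→1 → N1(back v2 [y])
[30] deliver 1→3 → ∅
[31] deliver 3→1 → N1(back v3 [y])
[32] deliver 1→0 → ∅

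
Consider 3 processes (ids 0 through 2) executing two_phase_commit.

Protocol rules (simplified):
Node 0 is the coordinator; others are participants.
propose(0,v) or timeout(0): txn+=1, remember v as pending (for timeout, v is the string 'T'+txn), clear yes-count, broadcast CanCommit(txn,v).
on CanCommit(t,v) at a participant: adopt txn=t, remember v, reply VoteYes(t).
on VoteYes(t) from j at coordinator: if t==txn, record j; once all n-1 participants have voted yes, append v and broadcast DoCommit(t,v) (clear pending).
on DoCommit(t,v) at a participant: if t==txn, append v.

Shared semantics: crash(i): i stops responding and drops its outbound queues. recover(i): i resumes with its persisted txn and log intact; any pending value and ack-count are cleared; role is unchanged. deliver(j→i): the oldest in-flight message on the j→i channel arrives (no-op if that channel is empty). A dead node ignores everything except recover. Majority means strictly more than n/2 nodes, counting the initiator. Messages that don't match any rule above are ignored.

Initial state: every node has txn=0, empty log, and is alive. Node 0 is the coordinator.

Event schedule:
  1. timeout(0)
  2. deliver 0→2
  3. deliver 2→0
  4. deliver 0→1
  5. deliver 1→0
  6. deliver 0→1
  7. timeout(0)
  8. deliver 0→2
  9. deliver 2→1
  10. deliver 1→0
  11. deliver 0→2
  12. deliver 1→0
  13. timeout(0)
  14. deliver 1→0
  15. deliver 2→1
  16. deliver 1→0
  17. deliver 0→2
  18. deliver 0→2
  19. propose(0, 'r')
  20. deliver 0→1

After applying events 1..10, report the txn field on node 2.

1

after 1 — timeout(0): n0:coor/t1/[-]
after 2 — deliver 0→2: n2:part/t1/[-]
after 3 — deliver 2→0: ·
after 4 — deliver 0→1: n1:part/t1/[-]
after 5 — deliver 1→0: n0:coor/t1/[T1]
after 6 — deliver 0→1: n1:part/t1/[T1]
after 7 — timeout(0): n0:coor/t2/[T1]
after 8 — deliver 0→2: n2:part/t1/[T1]
after 9 — deliver 2→1: ·
after 10 — deliver 1→0: ·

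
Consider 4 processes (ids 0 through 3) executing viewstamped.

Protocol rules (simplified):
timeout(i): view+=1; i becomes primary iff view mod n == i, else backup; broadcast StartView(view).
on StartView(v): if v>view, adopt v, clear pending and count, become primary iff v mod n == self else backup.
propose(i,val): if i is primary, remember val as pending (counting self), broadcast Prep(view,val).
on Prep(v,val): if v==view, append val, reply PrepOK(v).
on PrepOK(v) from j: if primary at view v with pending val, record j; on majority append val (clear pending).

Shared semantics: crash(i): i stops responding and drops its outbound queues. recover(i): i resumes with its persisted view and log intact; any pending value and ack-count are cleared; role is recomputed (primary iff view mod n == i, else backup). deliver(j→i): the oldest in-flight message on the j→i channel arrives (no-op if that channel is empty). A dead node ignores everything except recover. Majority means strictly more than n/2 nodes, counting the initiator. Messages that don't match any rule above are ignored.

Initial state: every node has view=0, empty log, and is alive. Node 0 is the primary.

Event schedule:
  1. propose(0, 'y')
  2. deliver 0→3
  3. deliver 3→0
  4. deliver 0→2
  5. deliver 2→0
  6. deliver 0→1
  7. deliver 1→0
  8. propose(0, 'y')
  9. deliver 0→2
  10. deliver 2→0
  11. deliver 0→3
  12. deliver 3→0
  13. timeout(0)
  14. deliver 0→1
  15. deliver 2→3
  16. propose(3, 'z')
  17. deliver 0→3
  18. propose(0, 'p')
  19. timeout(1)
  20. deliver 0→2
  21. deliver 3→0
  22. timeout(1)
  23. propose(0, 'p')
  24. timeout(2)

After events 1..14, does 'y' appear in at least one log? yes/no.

yes

e1 propose(0,'y'): ·
e2 deliver 0→3: 3[back,v=0,y]
e3 deliver 3→0: ·
e4 deliver 0→2: 2[back,v=0,y]
e5 deliver 2→0: 0[prim,v=0,y]
e6 deliver 0→1: 1[back,v=0,y]
e7 deliver 1→0: ·
e8 propose(0,'y'): ·
e9 deliver 0→2: 2[back,v=0,y,y]
e10 deliver 2→0: ·
e11 deliver 0→3: 3[back,v=0,y,y]
e12 deliver 3→0: 0[prim,v=0,y,y]
e13 timeout(0): 0[back,v=1,y,y]
e14 deliver 0→1: 1[back,v=0,y,y]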